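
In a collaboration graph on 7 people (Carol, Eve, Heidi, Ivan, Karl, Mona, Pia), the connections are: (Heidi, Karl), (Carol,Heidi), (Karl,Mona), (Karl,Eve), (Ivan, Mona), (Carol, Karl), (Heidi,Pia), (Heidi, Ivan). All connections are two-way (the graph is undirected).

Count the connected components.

From Carol: component {Carol, Eve, Heidi, Ivan, Karl, Mona, Pia}.
That's 1 component.

1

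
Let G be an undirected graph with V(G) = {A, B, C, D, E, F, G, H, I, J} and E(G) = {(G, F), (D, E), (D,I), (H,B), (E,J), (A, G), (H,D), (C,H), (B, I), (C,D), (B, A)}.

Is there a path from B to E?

Explore from B.
Distance 1: reach A, H, I.
Distance 2: reach C, D, G.
Distance 3: reach E, F.
Found E.

Yes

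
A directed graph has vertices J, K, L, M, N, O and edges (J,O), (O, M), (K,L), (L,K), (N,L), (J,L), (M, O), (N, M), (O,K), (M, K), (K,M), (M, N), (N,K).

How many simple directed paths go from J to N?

3

J→L→K→M→N
J→O→K→M→N
J→O→M→N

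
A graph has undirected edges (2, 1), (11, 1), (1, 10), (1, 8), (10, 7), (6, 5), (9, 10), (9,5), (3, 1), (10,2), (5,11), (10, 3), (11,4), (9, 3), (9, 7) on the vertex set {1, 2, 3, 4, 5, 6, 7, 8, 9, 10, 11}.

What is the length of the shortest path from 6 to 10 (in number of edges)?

3

Distance 0: 6.
Distance 1: 5.
Distance 2: 9, 11.
Distance 3: 1, 3, 4, 7, 10 — contains 10.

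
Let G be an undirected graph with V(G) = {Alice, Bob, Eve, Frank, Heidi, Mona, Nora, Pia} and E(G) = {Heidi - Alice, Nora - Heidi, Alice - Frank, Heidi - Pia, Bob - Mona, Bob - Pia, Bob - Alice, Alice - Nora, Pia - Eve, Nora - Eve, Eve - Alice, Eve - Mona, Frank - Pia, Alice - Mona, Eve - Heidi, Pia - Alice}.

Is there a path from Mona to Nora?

Explore from Mona.
Distance 1: reach Alice, Bob, Eve.
Distance 2: reach Frank, Heidi, Nora, Pia.
Found Nora.

Yes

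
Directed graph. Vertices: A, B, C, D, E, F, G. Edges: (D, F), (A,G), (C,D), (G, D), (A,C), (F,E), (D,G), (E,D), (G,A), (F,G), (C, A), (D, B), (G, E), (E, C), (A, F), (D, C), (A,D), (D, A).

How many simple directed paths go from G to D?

8

G→A→C→D
G→A→D
G→A→F→E→C→D
G→A→F→E→D
G→D
G→E→C→A→D
G→E→C→D
G→E→D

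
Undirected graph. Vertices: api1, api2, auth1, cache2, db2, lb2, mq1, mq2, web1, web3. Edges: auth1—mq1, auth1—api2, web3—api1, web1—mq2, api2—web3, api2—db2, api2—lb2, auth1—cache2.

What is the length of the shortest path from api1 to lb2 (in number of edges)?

3

Distance 0: api1.
Distance 1: web3.
Distance 2: api2.
Distance 3: auth1, db2, lb2 — contains lb2.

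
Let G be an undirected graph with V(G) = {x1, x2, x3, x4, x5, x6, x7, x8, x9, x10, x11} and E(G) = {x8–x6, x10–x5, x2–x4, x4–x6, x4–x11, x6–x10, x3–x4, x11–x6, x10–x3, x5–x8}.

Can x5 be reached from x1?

No

x1 has no edges, so nothing is reachable from it.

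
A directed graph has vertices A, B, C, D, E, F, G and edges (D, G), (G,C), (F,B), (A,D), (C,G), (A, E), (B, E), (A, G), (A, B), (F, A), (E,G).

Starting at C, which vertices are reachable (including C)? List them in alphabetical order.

C, G

Start at C.
Its neighbours: G.
Nothing further is reachable.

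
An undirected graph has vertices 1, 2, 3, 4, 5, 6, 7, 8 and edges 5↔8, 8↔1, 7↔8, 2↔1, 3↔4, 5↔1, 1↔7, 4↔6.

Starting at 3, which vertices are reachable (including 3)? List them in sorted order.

3, 4, 6

Start at 3.
Its neighbours: 4.
Then their neighbours: 6.
Nothing further is reachable.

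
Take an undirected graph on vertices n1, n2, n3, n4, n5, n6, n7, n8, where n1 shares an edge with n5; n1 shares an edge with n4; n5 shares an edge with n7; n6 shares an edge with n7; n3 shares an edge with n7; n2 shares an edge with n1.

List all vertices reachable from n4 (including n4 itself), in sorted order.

Start at n4.
Its neighbours: n1.
Then their neighbours: n2, n5.
Then next layer: n7.
Then next layer: n3, n6.
Nothing further is reachable.

n1, n2, n3, n4, n5, n6, n7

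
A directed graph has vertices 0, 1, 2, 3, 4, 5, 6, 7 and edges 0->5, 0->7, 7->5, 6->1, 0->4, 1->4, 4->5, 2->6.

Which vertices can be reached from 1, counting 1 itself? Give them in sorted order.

1, 4, 5

Start at 1.
Its neighbours: 4.
Then their neighbours: 5.
Nothing further is reachable.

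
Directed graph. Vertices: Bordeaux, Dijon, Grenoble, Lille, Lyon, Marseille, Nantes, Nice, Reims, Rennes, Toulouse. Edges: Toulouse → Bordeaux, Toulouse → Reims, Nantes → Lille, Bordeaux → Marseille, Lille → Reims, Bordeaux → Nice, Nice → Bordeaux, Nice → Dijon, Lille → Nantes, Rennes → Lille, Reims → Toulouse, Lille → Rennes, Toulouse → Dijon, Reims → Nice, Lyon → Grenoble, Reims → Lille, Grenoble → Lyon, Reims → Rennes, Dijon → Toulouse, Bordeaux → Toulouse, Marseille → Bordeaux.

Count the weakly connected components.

From Bordeaux: component {Bordeaux, Dijon, Lille, Marseille, Nantes, Nice, Reims, Rennes, Toulouse}.
From Grenoble: component {Grenoble, Lyon}.
That's 2 components.

2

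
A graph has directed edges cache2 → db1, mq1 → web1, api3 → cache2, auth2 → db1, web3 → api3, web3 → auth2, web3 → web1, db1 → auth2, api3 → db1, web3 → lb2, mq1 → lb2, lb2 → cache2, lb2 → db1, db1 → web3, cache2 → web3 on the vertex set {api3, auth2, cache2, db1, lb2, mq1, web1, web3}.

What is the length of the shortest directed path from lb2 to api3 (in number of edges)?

3

Distance 0: lb2.
Distance 1: cache2, db1.
Distance 2: auth2, web3.
Distance 3: api3, web1 — contains api3.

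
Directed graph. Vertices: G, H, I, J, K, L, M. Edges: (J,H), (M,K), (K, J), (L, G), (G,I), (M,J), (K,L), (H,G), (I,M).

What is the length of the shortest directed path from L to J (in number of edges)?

Distance 0: L.
Distance 1: G.
Distance 2: I.
Distance 3: M.
Distance 4: J, K — contains J.

4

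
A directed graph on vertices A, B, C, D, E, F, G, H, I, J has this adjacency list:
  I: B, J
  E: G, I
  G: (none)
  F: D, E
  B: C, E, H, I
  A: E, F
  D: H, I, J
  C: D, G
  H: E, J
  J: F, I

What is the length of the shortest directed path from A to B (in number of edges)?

Distance 0: A.
Distance 1: E, F.
Distance 2: D, G, I.
Distance 3: B, H, J — contains B.

3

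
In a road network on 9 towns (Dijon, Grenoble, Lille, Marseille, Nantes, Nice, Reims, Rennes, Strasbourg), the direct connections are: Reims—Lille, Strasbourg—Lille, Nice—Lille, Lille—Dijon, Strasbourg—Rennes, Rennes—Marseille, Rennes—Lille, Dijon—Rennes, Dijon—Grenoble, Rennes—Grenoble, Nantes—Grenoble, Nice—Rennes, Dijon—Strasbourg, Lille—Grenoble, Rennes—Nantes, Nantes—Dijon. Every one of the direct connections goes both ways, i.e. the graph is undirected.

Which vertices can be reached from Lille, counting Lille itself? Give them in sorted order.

Start at Lille.
Its neighbours: Dijon, Grenoble, Nice, Reims, Rennes, Strasbourg.
Then their neighbours: Marseille, Nantes.
Every vertex is now reached.

Dijon, Grenoble, Lille, Marseille, Nantes, Nice, Reims, Rennes, Strasbourg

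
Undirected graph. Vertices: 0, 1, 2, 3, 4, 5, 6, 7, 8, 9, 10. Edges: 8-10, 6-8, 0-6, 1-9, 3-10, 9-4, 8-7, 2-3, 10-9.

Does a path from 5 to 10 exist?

No

5 has no edges, so nothing is reachable from it.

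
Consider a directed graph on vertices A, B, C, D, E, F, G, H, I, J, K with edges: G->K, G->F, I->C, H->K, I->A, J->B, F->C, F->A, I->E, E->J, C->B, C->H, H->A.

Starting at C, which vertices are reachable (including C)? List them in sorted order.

A, B, C, H, K

Start at C.
Its neighbours: B, H.
Then their neighbours: A, K.
Nothing further is reachable.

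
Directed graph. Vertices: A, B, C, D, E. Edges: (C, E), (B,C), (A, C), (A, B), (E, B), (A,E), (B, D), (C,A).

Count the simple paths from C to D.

C→A→B→D
C→A→E→B→D
C→E→B→D

3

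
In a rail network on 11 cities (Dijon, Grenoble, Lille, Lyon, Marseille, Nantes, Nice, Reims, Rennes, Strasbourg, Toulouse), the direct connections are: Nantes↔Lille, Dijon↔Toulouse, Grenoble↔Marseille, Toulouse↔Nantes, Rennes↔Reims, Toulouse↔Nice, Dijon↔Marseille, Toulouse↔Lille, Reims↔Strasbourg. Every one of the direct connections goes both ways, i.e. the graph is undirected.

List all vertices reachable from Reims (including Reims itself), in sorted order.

Reims, Rennes, Strasbourg

Start at Reims.
Its neighbours: Rennes, Strasbourg.
Nothing further is reachable.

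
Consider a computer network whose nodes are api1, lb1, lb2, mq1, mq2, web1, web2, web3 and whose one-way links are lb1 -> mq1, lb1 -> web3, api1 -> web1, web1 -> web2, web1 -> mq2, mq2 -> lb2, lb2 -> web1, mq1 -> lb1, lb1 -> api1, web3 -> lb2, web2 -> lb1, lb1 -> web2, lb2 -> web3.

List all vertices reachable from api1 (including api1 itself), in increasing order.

Start at api1.
Its neighbours: web1.
Then their neighbours: mq2, web2.
Then next layer: lb1, lb2.
Then next layer: mq1, web3.
Every vertex is now reached.

api1, lb1, lb2, mq1, mq2, web1, web2, web3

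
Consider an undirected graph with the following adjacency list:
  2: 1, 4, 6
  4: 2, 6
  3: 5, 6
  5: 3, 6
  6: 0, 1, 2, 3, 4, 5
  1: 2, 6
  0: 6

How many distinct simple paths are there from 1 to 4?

4

1–2–4
1–2–6–4
1–6–2–4
1–6–4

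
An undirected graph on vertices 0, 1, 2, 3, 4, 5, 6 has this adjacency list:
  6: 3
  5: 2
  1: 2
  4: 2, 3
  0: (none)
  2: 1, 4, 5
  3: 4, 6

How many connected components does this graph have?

From 0: component {0}.
From 1: component {1, 2, 3, 4, 5, 6}.
That's 2 components.

2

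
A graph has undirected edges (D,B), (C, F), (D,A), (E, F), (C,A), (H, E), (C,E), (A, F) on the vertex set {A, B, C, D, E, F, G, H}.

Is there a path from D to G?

Explore from D.
Distance 1: reach A, B.
Distance 2: reach C, F.
Distance 3: reach E.
Distance 4: reach H.
The search is exhausted without reaching G; it lies in a different component.

No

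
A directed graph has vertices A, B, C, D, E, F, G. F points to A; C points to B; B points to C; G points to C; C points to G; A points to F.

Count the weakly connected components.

From A: component {A, F}.
From B: component {B, C, G}.
From D: component {D}.
From E: component {E}.
That's 4 components.

4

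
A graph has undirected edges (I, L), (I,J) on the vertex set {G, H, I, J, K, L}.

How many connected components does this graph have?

4

From G: component {G}.
From H: component {H}.
From I: component {I, J, L}.
From K: component {K}.
That's 4 components.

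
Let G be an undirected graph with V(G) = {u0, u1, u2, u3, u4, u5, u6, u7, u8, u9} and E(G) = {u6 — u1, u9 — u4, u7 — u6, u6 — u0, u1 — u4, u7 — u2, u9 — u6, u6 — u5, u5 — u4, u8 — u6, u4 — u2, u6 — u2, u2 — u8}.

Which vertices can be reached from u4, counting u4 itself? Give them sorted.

u0, u1, u2, u4, u5, u6, u7, u8, u9

Start at u4.
Its neighbours: u1, u2, u5, u9.
Then their neighbours: u6, u7, u8.
Then next layer: u0.
Nothing further is reachable.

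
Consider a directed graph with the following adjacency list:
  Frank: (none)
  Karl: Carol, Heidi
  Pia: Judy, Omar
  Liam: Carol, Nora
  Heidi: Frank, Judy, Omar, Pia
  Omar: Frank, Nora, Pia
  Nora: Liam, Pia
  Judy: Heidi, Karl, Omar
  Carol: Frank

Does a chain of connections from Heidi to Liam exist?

Explore from Heidi.
Distance 1: reach Frank, Judy, Omar, Pia.
Distance 2: reach Karl, Nora.
Distance 3: reach Carol, Liam.
Found Liam.

Yes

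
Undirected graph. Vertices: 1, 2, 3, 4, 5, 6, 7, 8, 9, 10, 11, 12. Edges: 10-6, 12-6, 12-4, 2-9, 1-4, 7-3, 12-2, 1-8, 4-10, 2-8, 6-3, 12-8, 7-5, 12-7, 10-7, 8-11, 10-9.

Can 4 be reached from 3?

Yes

Explore from 3.
Distance 1: reach 6, 7.
Distance 2: reach 5, 10, 12.
Distance 3: reach 2, 4, 8, 9.
Found 4.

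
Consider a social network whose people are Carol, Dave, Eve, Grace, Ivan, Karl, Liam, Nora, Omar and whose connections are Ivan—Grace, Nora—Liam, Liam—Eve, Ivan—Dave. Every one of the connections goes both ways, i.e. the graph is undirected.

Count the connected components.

From Carol: component {Carol}.
From Dave: component {Dave, Grace, Ivan}.
From Eve: component {Eve, Liam, Nora}.
From Karl: component {Karl}.
From Omar: component {Omar}.
That's 5 components.

5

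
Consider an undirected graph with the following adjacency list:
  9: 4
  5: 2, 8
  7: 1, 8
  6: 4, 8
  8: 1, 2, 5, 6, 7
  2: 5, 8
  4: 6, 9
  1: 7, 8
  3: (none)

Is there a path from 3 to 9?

3 has no edges, so nothing is reachable from it.

No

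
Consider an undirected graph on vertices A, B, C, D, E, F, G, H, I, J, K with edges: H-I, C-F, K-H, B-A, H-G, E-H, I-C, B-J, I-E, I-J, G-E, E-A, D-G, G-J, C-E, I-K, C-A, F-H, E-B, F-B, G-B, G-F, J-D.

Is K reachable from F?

Explore from F.
Distance 1: reach B, C, G, H.
Distance 2: reach A, D, E, I, J, K.
Found K.

Yes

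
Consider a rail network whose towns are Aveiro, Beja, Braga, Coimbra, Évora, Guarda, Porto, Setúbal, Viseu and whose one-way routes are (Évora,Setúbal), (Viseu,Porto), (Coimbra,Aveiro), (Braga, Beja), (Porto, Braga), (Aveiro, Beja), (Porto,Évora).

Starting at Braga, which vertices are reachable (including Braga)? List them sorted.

Beja, Braga

Start at Braga.
Its neighbours: Beja.
Nothing further is reachable.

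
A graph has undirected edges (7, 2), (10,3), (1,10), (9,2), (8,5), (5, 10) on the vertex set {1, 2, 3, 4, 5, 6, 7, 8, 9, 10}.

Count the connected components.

4

From 1: component {1, 3, 5, 8, 10}.
From 2: component {2, 7, 9}.
From 4: component {4}.
From 6: component {6}.
That's 4 components.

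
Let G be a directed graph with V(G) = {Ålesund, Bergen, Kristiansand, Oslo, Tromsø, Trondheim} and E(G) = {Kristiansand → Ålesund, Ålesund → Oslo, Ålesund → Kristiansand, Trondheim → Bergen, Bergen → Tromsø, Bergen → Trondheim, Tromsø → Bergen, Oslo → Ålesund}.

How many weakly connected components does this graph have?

2

From Ålesund: component {Ålesund, Kristiansand, Oslo}.
From Bergen: component {Bergen, Tromsø, Trondheim}.
That's 2 components.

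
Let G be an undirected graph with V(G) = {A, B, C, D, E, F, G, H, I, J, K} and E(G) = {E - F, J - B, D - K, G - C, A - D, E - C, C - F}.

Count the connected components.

5

From A: component {A, D, K}.
From B: component {B, J}.
From C: component {C, E, F, G}.
From H: component {H}.
From I: component {I}.
That's 5 components.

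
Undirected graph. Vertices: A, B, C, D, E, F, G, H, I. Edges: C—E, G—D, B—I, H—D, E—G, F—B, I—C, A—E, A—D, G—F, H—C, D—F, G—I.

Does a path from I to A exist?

Explore from I.
Distance 1: reach B, C, G.
Distance 2: reach D, E, F, H.
Distance 3: reach A.
Found A.

Yes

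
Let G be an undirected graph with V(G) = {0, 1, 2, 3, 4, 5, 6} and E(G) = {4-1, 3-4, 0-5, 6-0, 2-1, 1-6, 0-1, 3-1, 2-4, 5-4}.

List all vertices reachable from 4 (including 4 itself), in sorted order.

0, 1, 2, 3, 4, 5, 6

Start at 4.
Its neighbours: 1, 2, 3, 5.
Then their neighbours: 0, 6.
Every vertex is now reached.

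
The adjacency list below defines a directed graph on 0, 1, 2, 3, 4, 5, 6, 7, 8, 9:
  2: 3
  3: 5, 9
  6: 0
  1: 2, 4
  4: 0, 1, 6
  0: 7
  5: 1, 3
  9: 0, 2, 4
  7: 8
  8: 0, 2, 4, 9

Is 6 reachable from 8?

Explore from 8.
Distance 1: reach 0, 2, 4, 9.
Distance 2: reach 1, 3, 6, 7.
Found 6.

Yes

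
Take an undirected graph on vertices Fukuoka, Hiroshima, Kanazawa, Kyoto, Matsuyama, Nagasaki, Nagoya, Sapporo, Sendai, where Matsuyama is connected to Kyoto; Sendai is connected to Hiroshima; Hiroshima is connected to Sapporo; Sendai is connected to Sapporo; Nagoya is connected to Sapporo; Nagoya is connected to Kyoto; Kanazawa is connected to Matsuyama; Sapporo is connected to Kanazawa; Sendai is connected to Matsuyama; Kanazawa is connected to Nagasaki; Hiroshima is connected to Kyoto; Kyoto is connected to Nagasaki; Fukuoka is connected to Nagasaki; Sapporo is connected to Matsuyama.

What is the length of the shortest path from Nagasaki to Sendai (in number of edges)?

3

Distance 0: Nagasaki.
Distance 1: Fukuoka, Kanazawa, Kyoto.
Distance 2: Hiroshima, Matsuyama, Nagoya, Sapporo.
Distance 3: Sendai — contains Sendai.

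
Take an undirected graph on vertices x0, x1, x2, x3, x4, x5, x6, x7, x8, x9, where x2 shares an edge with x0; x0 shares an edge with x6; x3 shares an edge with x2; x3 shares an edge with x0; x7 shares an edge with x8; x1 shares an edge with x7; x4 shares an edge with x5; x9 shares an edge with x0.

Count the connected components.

From x0: component {x0, x2, x3, x6, x9}.
From x1: component {x1, x7, x8}.
From x4: component {x4, x5}.
That's 3 components.

3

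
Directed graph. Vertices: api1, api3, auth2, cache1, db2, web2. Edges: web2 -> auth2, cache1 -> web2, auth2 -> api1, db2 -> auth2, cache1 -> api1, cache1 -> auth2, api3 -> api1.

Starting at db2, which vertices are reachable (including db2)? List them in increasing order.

api1, auth2, db2

Start at db2.
Its neighbours: auth2.
Then their neighbours: api1.
Nothing further is reachable.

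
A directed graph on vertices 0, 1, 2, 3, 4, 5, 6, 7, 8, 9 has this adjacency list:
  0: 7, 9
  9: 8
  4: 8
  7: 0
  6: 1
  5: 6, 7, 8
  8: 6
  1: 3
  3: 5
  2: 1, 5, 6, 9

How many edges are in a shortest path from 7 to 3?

6

Distance 0: 7.
Distance 1: 0.
Distance 2: 9.
Distance 3: 8.
Distance 4: 6.
Distance 5: 1.
Distance 6: 3 — contains 3.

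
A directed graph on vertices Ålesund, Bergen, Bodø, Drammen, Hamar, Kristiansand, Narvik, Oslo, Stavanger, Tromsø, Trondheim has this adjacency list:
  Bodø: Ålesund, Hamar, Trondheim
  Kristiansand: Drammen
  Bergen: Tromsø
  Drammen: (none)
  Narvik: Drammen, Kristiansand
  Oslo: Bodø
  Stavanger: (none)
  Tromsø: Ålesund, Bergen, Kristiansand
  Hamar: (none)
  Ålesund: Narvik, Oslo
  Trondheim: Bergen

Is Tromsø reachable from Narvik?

No

Explore from Narvik.
Distance 1: reach Drammen, Kristiansand.
The search from Narvik is exhausted; no directed path reaches Tromsø.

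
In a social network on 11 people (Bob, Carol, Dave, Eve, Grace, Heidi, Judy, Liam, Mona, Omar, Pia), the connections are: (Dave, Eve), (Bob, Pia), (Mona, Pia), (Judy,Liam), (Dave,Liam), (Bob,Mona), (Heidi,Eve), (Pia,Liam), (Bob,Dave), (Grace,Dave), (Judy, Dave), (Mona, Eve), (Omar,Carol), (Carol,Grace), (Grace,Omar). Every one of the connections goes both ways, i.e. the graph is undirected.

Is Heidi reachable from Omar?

Explore from Omar.
Distance 1: reach Carol, Grace.
Distance 2: reach Dave.
Distance 3: reach Bob, Eve, Judy, Liam.
Distance 4: reach Heidi, Mona, Pia.
Found Heidi.

Yes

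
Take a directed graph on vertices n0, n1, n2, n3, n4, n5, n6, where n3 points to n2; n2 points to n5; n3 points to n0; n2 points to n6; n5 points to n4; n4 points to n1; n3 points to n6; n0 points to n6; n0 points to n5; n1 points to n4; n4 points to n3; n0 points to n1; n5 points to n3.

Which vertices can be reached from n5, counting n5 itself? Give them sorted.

Start at n5.
Its neighbours: n3, n4.
Then their neighbours: n0, n1, n2, n6.
Every vertex is now reached.

n0, n1, n2, n3, n4, n5, n6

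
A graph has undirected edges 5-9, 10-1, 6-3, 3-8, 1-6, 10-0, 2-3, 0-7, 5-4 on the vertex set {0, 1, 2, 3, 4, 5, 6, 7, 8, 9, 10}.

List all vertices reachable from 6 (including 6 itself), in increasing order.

0, 1, 2, 3, 6, 7, 8, 10

Start at 6.
Its neighbours: 1, 3.
Then their neighbours: 2, 8, 10.
Then next layer: 0.
Then next layer: 7.
Nothing further is reachable.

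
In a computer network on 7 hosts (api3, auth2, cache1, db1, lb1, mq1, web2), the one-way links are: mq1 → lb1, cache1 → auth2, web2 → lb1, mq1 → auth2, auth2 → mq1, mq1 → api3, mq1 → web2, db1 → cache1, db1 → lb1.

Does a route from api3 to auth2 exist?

api3 has no outgoing edges, so nothing is reachable from it.

No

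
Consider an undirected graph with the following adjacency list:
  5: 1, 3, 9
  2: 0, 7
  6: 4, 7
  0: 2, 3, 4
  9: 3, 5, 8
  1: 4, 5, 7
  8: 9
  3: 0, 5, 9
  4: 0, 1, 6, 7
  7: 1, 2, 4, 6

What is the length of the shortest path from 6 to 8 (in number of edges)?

Distance 0: 6.
Distance 1: 4, 7.
Distance 2: 0, 1, 2.
Distance 3: 3, 5.
Distance 4: 9.
Distance 5: 8 — contains 8.

5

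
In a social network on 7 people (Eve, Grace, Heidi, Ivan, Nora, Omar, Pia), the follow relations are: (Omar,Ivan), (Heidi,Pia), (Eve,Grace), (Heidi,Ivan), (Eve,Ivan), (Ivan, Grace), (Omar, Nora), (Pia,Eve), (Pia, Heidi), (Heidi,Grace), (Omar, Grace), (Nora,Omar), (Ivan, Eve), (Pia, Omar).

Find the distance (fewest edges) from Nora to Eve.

Distance 0: Nora.
Distance 1: Omar.
Distance 2: Grace, Ivan.
Distance 3: Eve — contains Eve.

3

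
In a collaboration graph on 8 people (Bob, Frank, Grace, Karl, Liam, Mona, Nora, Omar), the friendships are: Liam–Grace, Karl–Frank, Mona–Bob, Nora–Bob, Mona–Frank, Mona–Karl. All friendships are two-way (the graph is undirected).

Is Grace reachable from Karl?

Explore from Karl.
Distance 1: reach Frank, Mona.
Distance 2: reach Bob.
Distance 3: reach Nora.
The search is exhausted without reaching Grace; it lies in a different component.

No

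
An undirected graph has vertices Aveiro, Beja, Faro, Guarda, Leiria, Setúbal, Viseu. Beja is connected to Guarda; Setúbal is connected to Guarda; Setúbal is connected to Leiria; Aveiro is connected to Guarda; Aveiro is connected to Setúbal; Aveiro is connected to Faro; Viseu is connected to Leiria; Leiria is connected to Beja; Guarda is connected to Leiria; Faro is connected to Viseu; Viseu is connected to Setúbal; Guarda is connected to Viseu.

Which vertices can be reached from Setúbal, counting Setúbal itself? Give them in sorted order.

Aveiro, Beja, Faro, Guarda, Leiria, Setúbal, Viseu

Start at Setúbal.
Its neighbours: Aveiro, Guarda, Leiria, Viseu.
Then their neighbours: Beja, Faro.
Every vertex is now reached.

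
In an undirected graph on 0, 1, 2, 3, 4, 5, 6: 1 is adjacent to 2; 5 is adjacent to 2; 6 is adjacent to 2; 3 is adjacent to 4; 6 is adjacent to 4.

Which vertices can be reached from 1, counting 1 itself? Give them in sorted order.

Start at 1.
Its neighbours: 2.
Then their neighbours: 5, 6.
Then next layer: 4.
Then next layer: 3.
Nothing further is reachable.

1, 2, 3, 4, 5, 6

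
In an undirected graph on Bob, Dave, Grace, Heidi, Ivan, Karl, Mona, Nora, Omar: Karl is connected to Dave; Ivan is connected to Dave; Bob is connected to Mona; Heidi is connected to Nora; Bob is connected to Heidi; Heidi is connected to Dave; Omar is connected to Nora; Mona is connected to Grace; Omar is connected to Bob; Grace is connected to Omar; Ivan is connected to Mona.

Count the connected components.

From Bob: component {Bob, Dave, Grace, Heidi, Ivan, Karl, Mona, Nora, Omar}.
That's 1 component.

1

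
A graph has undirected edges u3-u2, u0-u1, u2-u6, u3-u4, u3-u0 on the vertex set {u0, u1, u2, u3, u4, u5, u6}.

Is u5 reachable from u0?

No

Explore from u0.
Distance 1: reach u1, u3.
Distance 2: reach u2, u4.
Distance 3: reach u6.
The search is exhausted without reaching u5; it lies in a different component.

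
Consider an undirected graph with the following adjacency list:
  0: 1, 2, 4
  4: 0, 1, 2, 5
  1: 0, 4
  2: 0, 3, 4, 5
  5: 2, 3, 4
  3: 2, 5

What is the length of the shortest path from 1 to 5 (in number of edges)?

2

Distance 0: 1.
Distance 1: 0, 4.
Distance 2: 2, 5 — contains 5.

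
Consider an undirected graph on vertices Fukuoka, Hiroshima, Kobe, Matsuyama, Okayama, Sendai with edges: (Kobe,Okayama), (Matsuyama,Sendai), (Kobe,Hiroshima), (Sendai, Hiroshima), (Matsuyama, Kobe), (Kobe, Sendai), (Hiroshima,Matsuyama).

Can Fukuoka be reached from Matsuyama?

No

Explore from Matsuyama.
Distance 1: reach Hiroshima, Kobe, Sendai.
Distance 2: reach Okayama.
The search is exhausted without reaching Fukuoka; it lies in a different component.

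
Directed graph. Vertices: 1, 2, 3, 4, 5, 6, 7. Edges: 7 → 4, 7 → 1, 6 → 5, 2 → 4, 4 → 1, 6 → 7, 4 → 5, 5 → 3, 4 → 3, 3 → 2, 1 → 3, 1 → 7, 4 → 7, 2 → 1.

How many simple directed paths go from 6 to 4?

4

6→5→3→2→1→7→4
6→5→3→2→4
6→7→1→3→2→4
6→7→4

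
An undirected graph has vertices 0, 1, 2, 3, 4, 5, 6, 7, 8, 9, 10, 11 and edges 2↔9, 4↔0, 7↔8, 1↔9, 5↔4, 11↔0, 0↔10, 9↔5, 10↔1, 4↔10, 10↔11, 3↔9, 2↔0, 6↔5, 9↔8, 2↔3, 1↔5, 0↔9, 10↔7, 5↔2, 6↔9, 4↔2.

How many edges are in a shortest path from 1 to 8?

Distance 0: 1.
Distance 1: 5, 9, 10.
Distance 2: 0, 2, 3, 4, 6, 7, 8, 11 — contains 8.

2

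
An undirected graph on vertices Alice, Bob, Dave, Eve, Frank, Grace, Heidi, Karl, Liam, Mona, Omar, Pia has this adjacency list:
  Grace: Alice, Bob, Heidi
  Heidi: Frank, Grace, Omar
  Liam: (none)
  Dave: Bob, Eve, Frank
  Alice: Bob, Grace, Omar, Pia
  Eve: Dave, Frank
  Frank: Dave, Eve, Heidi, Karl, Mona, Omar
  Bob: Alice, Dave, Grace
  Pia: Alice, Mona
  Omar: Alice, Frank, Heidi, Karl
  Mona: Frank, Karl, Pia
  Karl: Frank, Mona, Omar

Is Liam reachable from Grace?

No

Explore from Grace.
Distance 1: reach Alice, Bob, Heidi.
Distance 2: reach Dave, Frank, Omar, Pia.
Distance 3: reach Eve, Karl, Mona.
The search is exhausted without reaching Liam; it lies in a different component.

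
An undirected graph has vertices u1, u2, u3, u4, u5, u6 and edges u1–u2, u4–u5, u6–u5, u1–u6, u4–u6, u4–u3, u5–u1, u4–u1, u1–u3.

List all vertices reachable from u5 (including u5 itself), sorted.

Start at u5.
Its neighbours: u1, u4, u6.
Then their neighbours: u2, u3.
Every vertex is now reached.

u1, u2, u3, u4, u5, u6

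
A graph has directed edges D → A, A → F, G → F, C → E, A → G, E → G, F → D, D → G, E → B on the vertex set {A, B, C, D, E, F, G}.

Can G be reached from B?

No

B has no outgoing edges, so nothing is reachable from it.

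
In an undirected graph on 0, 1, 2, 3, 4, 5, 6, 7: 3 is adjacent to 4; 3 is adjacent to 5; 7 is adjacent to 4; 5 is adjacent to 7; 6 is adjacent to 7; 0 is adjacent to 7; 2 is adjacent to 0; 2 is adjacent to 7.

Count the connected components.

2

From 0: component {0, 2, 3, 4, 5, 6, 7}.
From 1: component {1}.
That's 2 components.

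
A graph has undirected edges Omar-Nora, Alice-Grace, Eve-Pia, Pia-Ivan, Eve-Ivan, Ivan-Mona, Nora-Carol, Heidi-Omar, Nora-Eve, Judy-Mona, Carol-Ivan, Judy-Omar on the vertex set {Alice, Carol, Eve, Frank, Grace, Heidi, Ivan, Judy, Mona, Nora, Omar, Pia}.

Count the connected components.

3

From Alice: component {Alice, Grace}.
From Carol: component {Carol, Eve, Heidi, Ivan, Judy, Mona, Nora, Omar, Pia}.
From Frank: component {Frank}.
That's 3 components.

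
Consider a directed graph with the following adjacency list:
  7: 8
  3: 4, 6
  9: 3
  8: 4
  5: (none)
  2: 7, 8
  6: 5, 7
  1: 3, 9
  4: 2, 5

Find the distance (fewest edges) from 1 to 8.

4

Distance 0: 1.
Distance 1: 3, 9.
Distance 2: 4, 6.
Distance 3: 2, 5, 7.
Distance 4: 8 — contains 8.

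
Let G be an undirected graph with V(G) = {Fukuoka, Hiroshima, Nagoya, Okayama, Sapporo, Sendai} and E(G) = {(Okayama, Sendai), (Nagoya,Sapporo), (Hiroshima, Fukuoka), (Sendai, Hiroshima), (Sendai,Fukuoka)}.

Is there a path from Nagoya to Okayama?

Explore from Nagoya.
Distance 1: reach Sapporo.
The search is exhausted without reaching Okayama; it lies in a different component.

No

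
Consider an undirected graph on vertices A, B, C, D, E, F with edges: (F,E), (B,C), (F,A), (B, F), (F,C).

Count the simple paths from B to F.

B–C–F
B–F

2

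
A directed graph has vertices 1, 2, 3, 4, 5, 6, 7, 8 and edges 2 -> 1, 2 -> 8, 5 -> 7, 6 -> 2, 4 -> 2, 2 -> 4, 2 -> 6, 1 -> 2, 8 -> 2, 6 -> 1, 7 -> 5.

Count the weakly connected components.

From 1: component {1, 2, 4, 6, 8}.
From 3: component {3}.
From 5: component {5, 7}.
That's 3 components.

3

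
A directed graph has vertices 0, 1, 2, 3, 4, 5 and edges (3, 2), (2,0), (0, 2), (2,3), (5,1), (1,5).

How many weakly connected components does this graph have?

From 0: component {0, 2, 3}.
From 1: component {1, 5}.
From 4: component {4}.
That's 3 components.

3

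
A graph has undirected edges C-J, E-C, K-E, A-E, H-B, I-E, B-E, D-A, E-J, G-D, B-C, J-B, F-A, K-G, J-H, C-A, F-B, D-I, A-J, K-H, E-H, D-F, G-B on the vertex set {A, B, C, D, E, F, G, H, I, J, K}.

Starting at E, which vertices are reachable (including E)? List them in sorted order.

Start at E.
Its neighbours: A, B, C, H, I, J, K.
Then their neighbours: D, F, G.
Every vertex is now reached.

A, B, C, D, E, F, G, H, I, J, K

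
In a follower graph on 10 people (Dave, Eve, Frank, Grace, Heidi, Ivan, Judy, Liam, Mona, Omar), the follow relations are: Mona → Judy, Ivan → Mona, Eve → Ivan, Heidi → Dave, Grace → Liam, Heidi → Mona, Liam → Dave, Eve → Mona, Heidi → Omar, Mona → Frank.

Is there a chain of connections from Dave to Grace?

No

Dave has no outgoing edges, so nothing is reachable from it.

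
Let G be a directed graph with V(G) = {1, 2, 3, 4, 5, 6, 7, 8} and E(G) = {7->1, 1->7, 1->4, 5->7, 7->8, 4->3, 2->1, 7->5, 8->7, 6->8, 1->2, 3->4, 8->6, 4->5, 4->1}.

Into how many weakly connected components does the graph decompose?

From 1: component {1, 2, 3, 4, 5, 6, 7, 8}.
That's 1 component.

1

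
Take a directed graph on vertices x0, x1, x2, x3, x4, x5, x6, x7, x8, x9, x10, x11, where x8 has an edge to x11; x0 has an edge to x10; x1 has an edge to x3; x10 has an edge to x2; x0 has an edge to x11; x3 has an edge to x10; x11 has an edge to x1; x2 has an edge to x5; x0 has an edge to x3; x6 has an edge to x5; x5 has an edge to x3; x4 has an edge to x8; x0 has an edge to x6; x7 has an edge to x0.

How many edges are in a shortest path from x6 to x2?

4

Distance 0: x6.
Distance 1: x5.
Distance 2: x3.
Distance 3: x10.
Distance 4: x2 — contains x2.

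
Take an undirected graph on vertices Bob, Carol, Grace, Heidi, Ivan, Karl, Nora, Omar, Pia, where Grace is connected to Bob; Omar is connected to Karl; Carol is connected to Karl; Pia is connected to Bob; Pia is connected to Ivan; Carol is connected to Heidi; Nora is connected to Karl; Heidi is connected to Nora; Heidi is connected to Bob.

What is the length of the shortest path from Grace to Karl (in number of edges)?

4

Distance 0: Grace.
Distance 1: Bob.
Distance 2: Heidi, Pia.
Distance 3: Carol, Ivan, Nora.
Distance 4: Karl — contains Karl.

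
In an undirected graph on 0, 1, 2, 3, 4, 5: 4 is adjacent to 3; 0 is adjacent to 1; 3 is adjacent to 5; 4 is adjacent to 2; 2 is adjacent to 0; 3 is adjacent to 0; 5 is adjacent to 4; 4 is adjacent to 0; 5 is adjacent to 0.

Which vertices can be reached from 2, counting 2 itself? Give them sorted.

0, 1, 2, 3, 4, 5

Start at 2.
Its neighbours: 0, 4.
Then their neighbours: 1, 3, 5.
Every vertex is now reached.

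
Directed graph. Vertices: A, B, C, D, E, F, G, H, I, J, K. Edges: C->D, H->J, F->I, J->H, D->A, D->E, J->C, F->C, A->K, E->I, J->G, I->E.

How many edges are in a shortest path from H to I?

Distance 0: H.
Distance 1: J.
Distance 2: C, G.
Distance 3: D.
Distance 4: A, E.
Distance 5: I, K — contains I.

5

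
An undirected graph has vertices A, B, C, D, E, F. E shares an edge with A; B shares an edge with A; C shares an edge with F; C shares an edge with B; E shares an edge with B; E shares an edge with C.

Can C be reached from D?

D has no edges, so nothing is reachable from it.

No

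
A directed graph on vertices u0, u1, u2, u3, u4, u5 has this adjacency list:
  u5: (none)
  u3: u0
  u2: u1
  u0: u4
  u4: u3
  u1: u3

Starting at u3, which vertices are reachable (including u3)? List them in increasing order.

u0, u3, u4

Start at u3.
Its neighbours: u0.
Then their neighbours: u4.
Nothing further is reachable.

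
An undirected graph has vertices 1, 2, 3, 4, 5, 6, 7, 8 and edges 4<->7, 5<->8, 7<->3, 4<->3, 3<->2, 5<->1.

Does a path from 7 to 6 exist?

No

Explore from 7.
Distance 1: reach 3, 4.
Distance 2: reach 2.
The search is exhausted without reaching 6; it lies in a different component.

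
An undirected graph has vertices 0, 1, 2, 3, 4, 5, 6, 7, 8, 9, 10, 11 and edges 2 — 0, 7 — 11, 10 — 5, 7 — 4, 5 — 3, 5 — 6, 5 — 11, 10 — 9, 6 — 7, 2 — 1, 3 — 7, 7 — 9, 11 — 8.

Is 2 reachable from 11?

No

Explore from 11.
Distance 1: reach 5, 7, 8.
Distance 2: reach 3, 4, 6, 9, 10.
The search is exhausted without reaching 2; it lies in a different component.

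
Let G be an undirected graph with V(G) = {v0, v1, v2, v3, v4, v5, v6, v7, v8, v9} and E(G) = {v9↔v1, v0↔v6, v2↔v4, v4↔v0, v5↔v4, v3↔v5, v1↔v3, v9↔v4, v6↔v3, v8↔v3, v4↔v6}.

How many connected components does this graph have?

2

From v0: component {v0, v1, v2, v3, v4, v5, v6, v8, v9}.
From v7: component {v7}.
That's 2 components.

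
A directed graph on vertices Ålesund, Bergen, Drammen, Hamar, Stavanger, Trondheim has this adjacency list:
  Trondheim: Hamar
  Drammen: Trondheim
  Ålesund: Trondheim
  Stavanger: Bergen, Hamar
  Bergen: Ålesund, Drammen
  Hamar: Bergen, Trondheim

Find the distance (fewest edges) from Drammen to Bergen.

Distance 0: Drammen.
Distance 1: Trondheim.
Distance 2: Hamar.
Distance 3: Bergen — contains Bergen.

3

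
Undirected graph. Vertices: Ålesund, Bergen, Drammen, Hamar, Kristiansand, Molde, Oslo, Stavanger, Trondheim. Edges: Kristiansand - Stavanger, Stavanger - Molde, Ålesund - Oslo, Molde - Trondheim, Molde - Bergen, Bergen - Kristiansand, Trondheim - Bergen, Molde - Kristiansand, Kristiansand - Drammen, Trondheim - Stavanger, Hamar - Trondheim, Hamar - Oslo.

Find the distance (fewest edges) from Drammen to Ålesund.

Distance 0: Drammen.
Distance 1: Kristiansand.
Distance 2: Bergen, Molde, Stavanger.
Distance 3: Trondheim.
Distance 4: Hamar.
Distance 5: Oslo.
Distance 6: Ålesund — contains Ålesund.

6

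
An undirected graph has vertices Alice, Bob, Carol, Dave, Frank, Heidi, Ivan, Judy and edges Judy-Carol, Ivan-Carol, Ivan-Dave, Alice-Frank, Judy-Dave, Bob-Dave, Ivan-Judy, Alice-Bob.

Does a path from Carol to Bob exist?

Yes

Explore from Carol.
Distance 1: reach Ivan, Judy.
Distance 2: reach Dave.
Distance 3: reach Bob.
Found Bob.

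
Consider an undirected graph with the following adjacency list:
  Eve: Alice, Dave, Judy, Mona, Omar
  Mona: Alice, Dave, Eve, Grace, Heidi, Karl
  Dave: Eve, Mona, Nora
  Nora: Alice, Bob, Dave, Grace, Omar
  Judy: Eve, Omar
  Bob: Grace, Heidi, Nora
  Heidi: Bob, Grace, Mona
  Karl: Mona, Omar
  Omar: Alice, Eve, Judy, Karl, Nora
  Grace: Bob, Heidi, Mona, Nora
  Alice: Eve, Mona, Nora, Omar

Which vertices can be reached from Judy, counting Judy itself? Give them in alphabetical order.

Alice, Bob, Dave, Eve, Grace, Heidi, Judy, Karl, Mona, Nora, Omar

Start at Judy.
Its neighbours: Eve, Omar.
Then their neighbours: Alice, Dave, Karl, Mona, Nora.
Then next layer: Bob, Grace, Heidi.
Every vertex is now reached.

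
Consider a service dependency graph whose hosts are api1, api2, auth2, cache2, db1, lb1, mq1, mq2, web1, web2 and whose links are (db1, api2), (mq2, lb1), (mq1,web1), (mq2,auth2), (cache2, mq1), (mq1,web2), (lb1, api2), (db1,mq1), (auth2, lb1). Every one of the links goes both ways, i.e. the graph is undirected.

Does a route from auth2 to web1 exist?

Explore from auth2.
Distance 1: reach lb1, mq2.
Distance 2: reach api2.
Distance 3: reach db1.
Distance 4: reach mq1.
Distance 5: reach cache2, web1, web2.
Found web1.

Yes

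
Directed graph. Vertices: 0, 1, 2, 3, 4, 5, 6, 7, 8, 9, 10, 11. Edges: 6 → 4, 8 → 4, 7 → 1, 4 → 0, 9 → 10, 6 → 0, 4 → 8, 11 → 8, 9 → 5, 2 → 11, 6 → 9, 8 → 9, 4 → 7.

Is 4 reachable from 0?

0 has no outgoing edges, so nothing is reachable from it.

No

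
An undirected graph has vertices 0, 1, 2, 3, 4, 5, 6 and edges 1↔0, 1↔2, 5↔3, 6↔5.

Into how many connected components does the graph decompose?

From 0: component {0, 1, 2}.
From 3: component {3, 5, 6}.
From 4: component {4}.
That's 3 components.

3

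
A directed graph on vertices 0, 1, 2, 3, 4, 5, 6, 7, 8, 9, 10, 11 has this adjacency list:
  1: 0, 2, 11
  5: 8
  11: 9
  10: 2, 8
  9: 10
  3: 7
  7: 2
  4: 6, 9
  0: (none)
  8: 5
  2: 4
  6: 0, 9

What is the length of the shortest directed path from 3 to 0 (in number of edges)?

Distance 0: 3.
Distance 1: 7.
Distance 2: 2.
Distance 3: 4.
Distance 4: 6, 9.
Distance 5: 0, 10 — contains 0.

5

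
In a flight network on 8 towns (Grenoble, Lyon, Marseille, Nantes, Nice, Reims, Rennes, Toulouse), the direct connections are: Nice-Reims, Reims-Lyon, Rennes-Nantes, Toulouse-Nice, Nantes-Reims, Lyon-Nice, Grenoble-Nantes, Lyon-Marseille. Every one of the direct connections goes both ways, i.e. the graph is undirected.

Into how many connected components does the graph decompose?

From Grenoble: component {Grenoble, Lyon, Marseille, Nantes, Nice, Reims, Rennes, Toulouse}.
That's 1 component.

1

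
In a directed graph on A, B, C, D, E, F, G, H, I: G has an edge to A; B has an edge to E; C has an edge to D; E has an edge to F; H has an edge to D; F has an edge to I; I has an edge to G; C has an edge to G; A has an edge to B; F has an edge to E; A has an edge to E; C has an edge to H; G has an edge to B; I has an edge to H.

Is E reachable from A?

Explore from A.
Distance 1: reach B, E.
Found E.

Yes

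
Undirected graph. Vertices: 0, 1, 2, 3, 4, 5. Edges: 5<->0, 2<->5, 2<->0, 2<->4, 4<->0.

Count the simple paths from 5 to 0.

3

5–0
5–2–0
5–2–4–0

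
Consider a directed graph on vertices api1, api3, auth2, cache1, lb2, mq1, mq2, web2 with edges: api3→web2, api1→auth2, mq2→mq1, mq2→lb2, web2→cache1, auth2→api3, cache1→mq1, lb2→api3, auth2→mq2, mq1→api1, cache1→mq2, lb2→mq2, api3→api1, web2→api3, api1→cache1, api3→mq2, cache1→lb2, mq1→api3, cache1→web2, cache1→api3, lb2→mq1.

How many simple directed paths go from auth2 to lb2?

auth2→api3→api1→cache1→lb2
auth2→api3→api1→cache1→mq2→lb2
auth2→api3→mq2→lb2
auth2→api3→mq2→mq1→api1→cache1→lb2
auth2→api3→web2→cache1→lb2
auth2→api3→web2→cache1→mq2→lb2
auth2→mq2→lb2
auth2→mq2→mq1→api1→cache1→lb2
auth2→mq2→mq1→api3→api1→cache1→lb2
auth2→mq2→mq1→api3→web2→cache1→lb2

10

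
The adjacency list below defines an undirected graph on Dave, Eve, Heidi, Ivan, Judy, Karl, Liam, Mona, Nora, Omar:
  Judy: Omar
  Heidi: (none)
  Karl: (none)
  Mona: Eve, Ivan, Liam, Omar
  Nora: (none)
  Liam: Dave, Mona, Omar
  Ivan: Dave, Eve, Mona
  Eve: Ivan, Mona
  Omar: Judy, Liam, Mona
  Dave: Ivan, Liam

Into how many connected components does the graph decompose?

From Dave: component {Dave, Eve, Ivan, Judy, Liam, Mona, Omar}.
From Heidi: component {Heidi}.
From Karl: component {Karl}.
From Nora: component {Nora}.
That's 4 components.

4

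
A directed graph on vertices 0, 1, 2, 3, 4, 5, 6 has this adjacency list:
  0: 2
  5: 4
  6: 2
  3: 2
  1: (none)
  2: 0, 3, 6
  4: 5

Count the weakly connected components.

3

From 0: component {0, 2, 3, 6}.
From 1: component {1}.
From 4: component {4, 5}.
That's 3 components.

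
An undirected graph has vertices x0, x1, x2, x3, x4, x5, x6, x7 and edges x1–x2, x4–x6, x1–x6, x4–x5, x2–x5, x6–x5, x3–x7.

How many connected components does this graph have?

From x0: component {x0}.
From x1: component {x1, x2, x4, x5, x6}.
From x3: component {x3, x7}.
That's 3 components.

3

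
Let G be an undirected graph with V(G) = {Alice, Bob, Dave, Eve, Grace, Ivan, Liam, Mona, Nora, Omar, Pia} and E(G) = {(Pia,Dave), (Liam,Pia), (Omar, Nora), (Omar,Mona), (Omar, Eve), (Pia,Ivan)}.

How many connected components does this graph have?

From Alice: component {Alice}.
From Bob: component {Bob}.
From Dave: component {Dave, Ivan, Liam, Pia}.
From Eve: component {Eve, Mona, Nora, Omar}.
From Grace: component {Grace}.
That's 5 components.

5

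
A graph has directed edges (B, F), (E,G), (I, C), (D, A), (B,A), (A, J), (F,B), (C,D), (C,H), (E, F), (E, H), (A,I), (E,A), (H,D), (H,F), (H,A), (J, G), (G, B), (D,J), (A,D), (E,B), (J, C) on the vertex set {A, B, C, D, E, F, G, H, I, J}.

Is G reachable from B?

Explore from B.
Distance 1: reach A, F.
Distance 2: reach D, I, J.
Distance 3: reach C, G.
Found G.

Yes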